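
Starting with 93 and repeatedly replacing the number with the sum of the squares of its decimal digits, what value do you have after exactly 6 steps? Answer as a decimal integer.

93 → 9² + 3² = 90
90 → 9² + 0² = 81
81 → 8² + 1² = 65
65 → 6² + 5² = 61
61 → 6² + 1² = 37
37 → 3² + 7² = 58

58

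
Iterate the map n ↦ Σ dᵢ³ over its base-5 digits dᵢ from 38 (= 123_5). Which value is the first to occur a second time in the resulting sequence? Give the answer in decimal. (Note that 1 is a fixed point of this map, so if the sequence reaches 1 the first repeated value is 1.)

38 = (1,2,3)_5 → 1³ + 2³ + 3³ = 1 + 8 + 27 = 36
36 = (1,2,1)_5 → 1³ + 2³ + 1³ = 1 + 8 + 1 = 10
10 = (2,0)_5 → 2³ + 0³ = 8 + 0 = 8
8 = (1,3)_5 → 1³ + 3³ = 1 + 27 = 28
28 = (1,0,3)_5 → 1³ + 0³ + 3³ = 1 + 0 + 27 = 28  — 28 already appeared earlier.

28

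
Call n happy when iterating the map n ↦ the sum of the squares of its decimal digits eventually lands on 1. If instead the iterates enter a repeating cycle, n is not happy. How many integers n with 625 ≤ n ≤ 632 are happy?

625: 625 → 65 → 61 → 37 → 58 → 89 → 145 → 42 → 20 → 4 → 16 → 37  — not happy
626: 626 → 76 → 85 → 89 → 145 → 42 → 20 → 4 → 16 → 37 → 58 → 89  — not happy
627: 627 → 89 → 145 → 42 → 20 → 4 → 16 → 37 → 58 → 89  — not happy
628: 628 → 104 → 17 → 50 → 25 → 29 → 85 → 89 → 145 → 42 → 20 → 4 → 16 → 37 → 58 → 89  — not happy
629: 629 → 121 → 6 → 36 → 45 → 41 → 17 → 50 → 25 → 29 → 85 → 89 → 145 → 42 → 20 → 4 → 16 → 37 → 58 → 89  — not happy
630: 630 → 45 → 41 → 17 → 50 → 25 → 29 → 85 → 89 → 145 → 42 → 20 → 4 → 16 → 37 → 58 → 89  — not happy
631: 631 → 46 → 52 → 29 → 85 → 89 → 145 → 42 → 20 → 4 → 16 → 37 → 58 → 89  — not happy
632: 632 → 49 → 97 → 130 → 10 → 1  — happy
happy: 632

1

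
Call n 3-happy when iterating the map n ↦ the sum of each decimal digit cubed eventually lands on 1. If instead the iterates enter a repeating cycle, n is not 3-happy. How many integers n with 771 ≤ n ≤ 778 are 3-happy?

1

771: 771 → 687 → 1071 → 345 → 216 → 225 → 141 → 66 → 432 → 99 → 1458 → 702 → 351 → 153 → 153  — not 3-happy
772: 772 → 694 → 1009 → 730 → 370 → 370  — not 3-happy
773: 773 → 713 → 371 → 371  — not 3-happy
774: 774 → 750 → 468 → 792 → 1080 → 513 → 153 → 153  — not 3-happy
775: 775 → 811 → 514 → 190 → 730 → 370 → 370  — not 3-happy
776: 776 → 902 → 737 → 713 → 371 → 371  — not 3-happy
777: 777 → 1029 → 738 → 882 → 1032 → 36 → 243 → 99 → 1458 → 702 → 351 → 153 → 153  — not 3-happy
778: 778 → 1198 → 1243 → 100 → 1  — 3-happy
3-happy: 778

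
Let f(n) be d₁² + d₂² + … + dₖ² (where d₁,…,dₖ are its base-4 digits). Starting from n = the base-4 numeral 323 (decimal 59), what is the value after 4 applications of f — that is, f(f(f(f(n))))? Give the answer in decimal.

59 = (3,2,3)_4 → 3² + 2² + 3² = 9 + 4 + 9 = 22
22 = (1,1,2)_4 → 1² + 1² + 2² = 1 + 1 + 4 = 6
6 = (1,2)_4 → 1² + 2² = 1 + 4 = 5
5 = (1,1)_4 → 1² + 1² = 1 + 1 = 2

2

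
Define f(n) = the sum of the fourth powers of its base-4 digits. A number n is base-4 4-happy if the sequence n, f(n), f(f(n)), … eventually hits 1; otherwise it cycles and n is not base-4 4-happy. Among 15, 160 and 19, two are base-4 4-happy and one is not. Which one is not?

15

15: 15 → 162 → 48 → 81 → 3 → 81  — repeats 81 (not base-4 4-happy)
160: 160 → 32 → 16 → 1  — reaches 1 (base-4 4-happy)
19: 19 → 82 → 18 → 17 → 2 → 16 → 1  — reaches 1 (base-4 4-happy)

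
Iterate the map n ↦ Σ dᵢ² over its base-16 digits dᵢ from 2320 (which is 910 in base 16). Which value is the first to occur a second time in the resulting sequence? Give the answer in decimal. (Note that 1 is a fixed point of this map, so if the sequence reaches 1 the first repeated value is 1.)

2320 = (9,1,0)_16 → 9² + 1² + 0² = 82
82 = (5,2)_16 → 5² + 2² = 29
29 = (1,13)_16 → 1² + 13² = 170
170 = (10,10)_16 → 10² + 10² = 200
200 = (12,8)_16 → 12² + 8² = 208
208 = (13,0)_16 → 13² + 0² = 169
169 = (10,9)_16 → 10² + 9² = 181
181 = (11,5)_16 → 11² + 5² = 146
146 = (9,2)_16 → 9² + 2² = 85
85 = (5,5)_16 → 5² + 5² = 50
50 = (3,2)_16 → 3² + 2² = 13
13 = (13)_16 → 13² = 169  — 169 already appeared earlier.

169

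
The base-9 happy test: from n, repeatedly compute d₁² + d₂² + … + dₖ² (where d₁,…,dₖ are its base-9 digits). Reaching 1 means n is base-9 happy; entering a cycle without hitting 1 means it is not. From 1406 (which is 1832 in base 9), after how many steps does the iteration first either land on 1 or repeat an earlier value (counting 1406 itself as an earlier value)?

1406 = (1,8,3,2)_9 → 1² + 8² + 3² + 2² = 78
78 = (8,6)_9 → 8² + 6² = 100
100 = (1,2,1)_9 → 1² + 2² + 1² = 6
6 = (6)_9 → 6² = 36
36 = (4,0)_9 → 4² + 0² = 16
16 = (1,7)_9 → 1² + 7² = 50
50 = (5,5)_9 → 5² + 5² = 50  — 50 repeats.
That took 7 steps.

7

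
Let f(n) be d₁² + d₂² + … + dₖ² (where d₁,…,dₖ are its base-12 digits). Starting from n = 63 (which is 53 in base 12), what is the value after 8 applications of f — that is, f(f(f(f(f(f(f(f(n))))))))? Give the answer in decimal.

63 = (5,3)_12 → 5² + 3² = 34
34 = (2,10)_12 → 2² + 10² = 104
104 = (8,8)_12 → 8² + 8² = 128
128 = (10,8)_12 → 10² + 8² = 164
164 = (1,1,8)_12 → 1² + 1² + 8² = 66
66 = (5,6)_12 → 5² + 6² = 61
61 = (5,1)_12 → 5² + 1² = 26
26 = (2,2)_12 → 2² + 2² = 8

8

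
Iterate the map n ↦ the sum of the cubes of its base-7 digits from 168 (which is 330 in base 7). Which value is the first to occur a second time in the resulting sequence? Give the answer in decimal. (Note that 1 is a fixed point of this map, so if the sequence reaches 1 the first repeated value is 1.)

126

168 = (3,3,0)_7 → 3³ + 3³ + 0³ = 54
54 = (1,0,5)_7 → 1³ + 0³ + 5³ = 126
126 = (2,4,0)_7 → 2³ + 4³ + 0³ = 72
72 = (1,3,2)_7 → 1³ + 3³ + 2³ = 36
36 = (5,1)_7 → 5³ + 1³ = 126  — 126 already appeared earlier.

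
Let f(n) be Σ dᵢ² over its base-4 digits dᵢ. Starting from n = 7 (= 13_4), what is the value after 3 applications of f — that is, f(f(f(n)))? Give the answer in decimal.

4

7 = (1,3)_4 → 1² + 3² = 1 + 9 = 10
10 = (2,2)_4 → 2² + 2² = 4 + 4 = 8
8 = (2,0)_4 → 2² + 0² = 4 + 0 = 4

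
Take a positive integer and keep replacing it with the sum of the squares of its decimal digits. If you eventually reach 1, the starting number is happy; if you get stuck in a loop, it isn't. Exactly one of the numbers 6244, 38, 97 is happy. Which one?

97

6244: 6244 → 72 → 53 → 34 → 25 → 29 → 85 → 89 → 145 → 42 → 20 → 4 → 16 → 37 → 58 → 89  — repeats 89 (not happy)
38: 38 → 73 → 58 → 89 → 145 → 42 → 20 → 4 → 16 → 37 → 58  — repeats 58 (not happy)
97: 97 → 130 → 10 → 1  — reaches 1 (happy)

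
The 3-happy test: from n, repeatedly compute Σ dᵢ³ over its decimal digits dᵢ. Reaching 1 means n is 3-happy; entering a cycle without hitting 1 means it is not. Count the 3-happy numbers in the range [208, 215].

208: 208 → 520 → 133 → 55 → 250 → 133  — not 3-happy
209: 209 → 737 → 713 → 371 → 371  — not 3-happy
210: 210 → 9 → 729 → 1080 → 513 → 153 → 153  — not 3-happy
211: 211 → 10 → 1  — 3-happy
212: 212 → 17 → 344 → 155 → 251 → 134 → 92 → 737 → 713 → 371 → 371  — not 3-happy
213: 213 → 36 → 243 → 99 → 1458 → 702 → 351 → 153 → 153  — not 3-happy
214: 214 → 73 → 370 → 370  — not 3-happy
215: 215 → 134 → 92 → 737 → 713 → 371 → 371  — not 3-happy
3-happy: 211

1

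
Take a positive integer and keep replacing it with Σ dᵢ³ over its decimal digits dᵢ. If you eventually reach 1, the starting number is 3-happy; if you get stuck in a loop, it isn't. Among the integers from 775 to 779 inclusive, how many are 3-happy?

775: 775 → 811 → 514 → 190 → 730 → 370 → 370  (repeats 370)
776: 776 → 902 → 737 → 713 → 371 → 371  (repeats 371)
777: 777 → 1029 → 738 → 882 → 1032 → 36 → 243 → 99 → 1458 → 702 → 351 → 153 → 153  (repeats 153)
778: 778 → 1198 → 1243 → 100 → 1  (reaches 1)
779: 779 → 1415 → 191 → 731 → 371 → 371  (repeats 371)
3-happy: 778

1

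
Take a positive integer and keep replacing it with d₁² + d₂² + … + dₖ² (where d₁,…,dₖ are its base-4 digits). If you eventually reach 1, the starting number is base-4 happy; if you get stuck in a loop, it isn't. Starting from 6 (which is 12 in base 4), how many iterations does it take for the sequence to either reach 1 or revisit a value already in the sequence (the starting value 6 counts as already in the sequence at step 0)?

4

6 = (1,2)_4 → 1² + 2² = 5
5 = (1,1)_4 → 1² + 1² = 2
2 = (2)_4 → 2² = 4
4 = (1,0)_4 → 1² + 0² = 1  — reached 1.
That took 4 steps.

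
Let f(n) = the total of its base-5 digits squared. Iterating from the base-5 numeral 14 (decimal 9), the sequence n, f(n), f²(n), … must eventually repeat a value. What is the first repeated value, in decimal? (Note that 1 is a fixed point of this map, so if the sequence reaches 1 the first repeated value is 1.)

13

9 = (1,4)_5 → 1² + 4² = 1 + 16 = 17
17 = (3,2)_5 → 3² + 2² = 9 + 4 = 13
13 = (2,3)_5 → 2² + 3² = 4 + 9 = 13  — 13 already appeared earlier.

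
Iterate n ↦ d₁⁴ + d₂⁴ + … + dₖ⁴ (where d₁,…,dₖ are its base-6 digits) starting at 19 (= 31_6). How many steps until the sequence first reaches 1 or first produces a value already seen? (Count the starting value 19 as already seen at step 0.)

19 = (3,1)_6 → 3⁴ + 1⁴ = 81 + 1 = 82
82 = (2,1,4)_6 → 2⁴ + 1⁴ + 4⁴ = 16 + 1 + 256 = 273
273 = (1,1,3,3)_6 → 1⁴ + 1⁴ + 3⁴ + 3⁴ = 1 + 1 + 81 + 81 = 164
164 = (4,3,2)_6 → 4⁴ + 3⁴ + 2⁴ = 256 + 81 + 16 = 353
353 = (1,3,4,5)_6 → 1⁴ + 3⁴ + 4⁴ + 5⁴ = 1 + 81 + 256 + 625 = 963
963 = (4,2,4,3)_6 → 4⁴ + 2⁴ + 4⁴ + 3⁴ = 256 + 16 + 256 + 81 = 609
609 = (2,4,5,3)_6 → 2⁴ + 4⁴ + 5⁴ + 3⁴ = 16 + 256 + 625 + 81 = 978
978 = (4,3,1,0)_6 → 4⁴ + 3⁴ + 1⁴ + 0⁴ = 256 + 81 + 1 + 0 = 338
338 = (1,3,2,2)_6 → 1⁴ + 3⁴ + 2⁴ + 2⁴ = 1 + 81 + 16 + 16 = 114
114 = (3,1,0)_6 → 3⁴ + 1⁴ + 0⁴ = 81 + 1 + 0 = 82  — 82 repeats.
That took 10 steps.

10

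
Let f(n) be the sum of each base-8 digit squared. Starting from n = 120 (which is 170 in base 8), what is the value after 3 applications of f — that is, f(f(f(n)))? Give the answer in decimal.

25

120 = (1,7,0)_8 → 1² + 7² + 0² = 1 + 49 + 0 = 50
50 = (6,2)_8 → 6² + 2² = 36 + 4 = 40
40 = (5,0)_8 → 5² + 0² = 25 + 0 = 25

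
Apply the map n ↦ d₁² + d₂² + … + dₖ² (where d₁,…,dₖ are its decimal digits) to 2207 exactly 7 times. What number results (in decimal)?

2207 → 2² + 2² + 0² + 7² = 57
57 → 5² + 7² = 74
74 → 7² + 4² = 65
65 → 6² + 5² = 61
61 → 6² + 1² = 37
37 → 3² + 7² = 58
58 → 5² + 8² = 89

89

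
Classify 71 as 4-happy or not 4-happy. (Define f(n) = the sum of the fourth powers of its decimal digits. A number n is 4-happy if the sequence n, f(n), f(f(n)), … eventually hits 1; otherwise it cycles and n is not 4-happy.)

not 4-happy

71 → 2402
2402 → 288
288 → 8208
8208 → 8208  — 8208 already seen; the sequence cycles without reaching 1.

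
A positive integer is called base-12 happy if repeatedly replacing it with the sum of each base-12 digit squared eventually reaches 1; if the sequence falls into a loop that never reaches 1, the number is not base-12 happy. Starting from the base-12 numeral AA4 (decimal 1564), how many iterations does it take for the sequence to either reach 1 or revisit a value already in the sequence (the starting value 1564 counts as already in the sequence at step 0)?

1564 = (10,10,4)_12 → 10² + 10² + 4² = 216
216 = (1,6,0)_12 → 1² + 6² + 0² = 37
37 = (3,1)_12 → 3² + 1² = 10
10 = (10)_12 → 10² = 100
100 = (8,4)_12 → 8² + 4² = 80
80 = (6,8)_12 → 6² + 8² = 100  — 100 repeats.
That took 6 steps.

6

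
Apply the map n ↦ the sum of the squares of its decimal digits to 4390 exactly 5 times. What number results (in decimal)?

4390 → 4² + 3² + 9² + 0² = 106
106 → 1² + 0² + 6² = 37
37 → 3² + 7² = 58
58 → 5² + 8² = 89
89 → 8² + 9² = 145

145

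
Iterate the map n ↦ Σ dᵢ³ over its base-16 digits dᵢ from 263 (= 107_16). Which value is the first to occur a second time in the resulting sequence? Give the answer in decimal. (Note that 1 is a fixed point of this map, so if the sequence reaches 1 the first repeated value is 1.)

65

263 = (1,0,7)_16 → 1³ + 0³ + 7³ = 344
344 = (1,5,8)_16 → 1³ + 5³ + 8³ = 638
638 = (2,7,14)_16 → 2³ + 7³ + 14³ = 3095
3095 = (12,1,7)_16 → 12³ + 1³ + 7³ = 2072
2072 = (8,1,8)_16 → 8³ + 1³ + 8³ = 1025
1025 = (4,0,1)_16 → 4³ + 0³ + 1³ = 65
65 = (4,1)_16 → 4³ + 1³ = 65  — 65 already appeared earlier.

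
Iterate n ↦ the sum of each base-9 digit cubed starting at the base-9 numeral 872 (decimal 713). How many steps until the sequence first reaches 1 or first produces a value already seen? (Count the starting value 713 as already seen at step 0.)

713 = (8,7,2)_9 → 8³ + 7³ + 2³ = 863
863 = (1,1,5,8)_9 → 1³ + 1³ + 5³ + 8³ = 639
639 = (7,8,0)_9 → 7³ + 8³ + 0³ = 855
855 = (1,1,5,0)_9 → 1³ + 1³ + 5³ + 0³ = 127
127 = (1,5,1)_9 → 1³ + 5³ + 1³ = 127  — 127 repeats.
That took 5 steps.

5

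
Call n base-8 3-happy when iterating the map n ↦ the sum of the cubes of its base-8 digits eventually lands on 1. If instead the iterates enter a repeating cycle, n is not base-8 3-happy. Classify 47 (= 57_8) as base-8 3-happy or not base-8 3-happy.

not base-8 3-happy

47 = (5,7)_8 → 5³ + 7³ = 468
468 = (7,2,4)_8 → 7³ + 2³ + 4³ = 415
415 = (6,3,7)_8 → 6³ + 3³ + 7³ = 586
586 = (1,1,1,2)_8 → 1³ + 1³ + 1³ + 2³ = 11
11 = (1,3)_8 → 1³ + 3³ = 28
28 = (3,4)_8 → 3³ + 4³ = 91
91 = (1,3,3)_8 → 1³ + 3³ + 3³ = 55
55 = (6,7)_8 → 6³ + 7³ = 559
559 = (1,0,5,7)_8 → 1³ + 0³ + 5³ + 7³ = 469
469 = (7,2,5)_8 → 7³ + 2³ + 5³ = 476
476 = (7,3,4)_8 → 7³ + 3³ + 4³ = 434
434 = (6,6,2)_8 → 6³ + 6³ + 2³ = 440
440 = (6,7,0)_8 → 6³ + 7³ + 0³ = 559  — 559 already seen; the sequence cycles without reaching 1.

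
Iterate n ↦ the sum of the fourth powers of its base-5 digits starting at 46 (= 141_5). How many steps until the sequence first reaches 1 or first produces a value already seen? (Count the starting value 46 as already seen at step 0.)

12

46 = (1,4,1)_5 → 1⁴ + 4⁴ + 1⁴ = 1 + 256 + 1 = 258
258 = (2,0,1,3)_5 → 2⁴ + 0⁴ + 1⁴ + 3⁴ = 16 + 0 + 1 + 81 = 98
98 = (3,4,3)_5 → 3⁴ + 4⁴ + 3⁴ = 81 + 256 + 81 = 418
418 = (3,1,3,3)_5 → 3⁴ + 1⁴ + 3⁴ + 3⁴ = 81 + 1 + 81 + 81 = 244
244 = (1,4,3,4)_5 → 1⁴ + 4⁴ + 3⁴ + 4⁴ = 1 + 256 + 81 + 256 = 594
594 = (4,3,3,4)_5 → 4⁴ + 3⁴ + 3⁴ + 4⁴ = 256 + 81 + 81 + 256 = 674
674 = (1,0,1,4,4)_5 → 1⁴ + 0⁴ + 1⁴ + 4⁴ + 4⁴ = 1 + 0 + 1 + 256 + 256 = 514
514 = (4,0,2,4)_5 → 4⁴ + 0⁴ + 2⁴ + 4⁴ = 256 + 0 + 16 + 256 = 528
528 = (4,1,0,3)_5 → 4⁴ + 1⁴ + 0⁴ + 3⁴ = 256 + 1 + 0 + 81 = 338
338 = (2,3,2,3)_5 → 2⁴ + 3⁴ + 2⁴ + 3⁴ = 16 + 81 + 16 + 81 = 194
194 = (1,2,3,4)_5 → 1⁴ + 2⁴ + 3⁴ + 4⁴ = 1 + 16 + 81 + 256 = 354
354 = (2,4,0,4)_5 → 2⁴ + 4⁴ + 0⁴ + 4⁴ = 16 + 256 + 0 + 256 = 528  — 528 repeats.
That took 12 steps.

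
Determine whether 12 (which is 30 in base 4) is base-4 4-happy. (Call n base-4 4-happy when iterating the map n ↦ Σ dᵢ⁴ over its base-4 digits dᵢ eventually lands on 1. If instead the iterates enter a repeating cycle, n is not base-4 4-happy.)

not base-4 4-happy

12 = (3,0)_4 → 3⁴ + 0⁴ = 81 + 0 = 81
81 = (1,1,0,1)_4 → 1⁴ + 1⁴ + 0⁴ + 1⁴ = 1 + 1 + 0 + 1 = 3
3 = (3)_4 → 3⁴ = 81  — 81 already seen; the sequence cycles without reaching 1.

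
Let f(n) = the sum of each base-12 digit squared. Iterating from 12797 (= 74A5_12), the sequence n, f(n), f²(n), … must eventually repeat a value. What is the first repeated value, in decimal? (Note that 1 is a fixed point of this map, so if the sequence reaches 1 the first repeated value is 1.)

12797 = (7,4,10,5)_12 → 7² + 4² + 10² + 5² = 190
190 = (1,3,10)_12 → 1² + 3² + 10² = 110
110 = (9,2)_12 → 9² + 2² = 85
85 = (7,1)_12 → 7² + 1² = 50
50 = (4,2)_12 → 4² + 2² = 20
20 = (1,8)_12 → 1² + 8² = 65
65 = (5,5)_12 → 5² + 5² = 50  — 50 already appeared earlier.

50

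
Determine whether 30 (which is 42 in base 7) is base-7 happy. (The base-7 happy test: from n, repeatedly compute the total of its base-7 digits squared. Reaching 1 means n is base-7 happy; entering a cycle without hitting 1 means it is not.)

30 = (4,2)_7 → 4² + 2² = 16 + 4 = 20
20 = (2,6)_7 → 2² + 6² = 4 + 36 = 40
40 = (5,5)_7 → 5² + 5² = 25 + 25 = 50
50 = (1,0,1)_7 → 1² + 0² + 1² = 1 + 0 + 1 = 2
2 = (2)_7 → 2² = 4
4 = (4)_7 → 4² = 16
16 = (2,2)_7 → 2² + 2² = 4 + 4 = 8
8 = (1,1)_7 → 1² + 1² = 1 + 1 = 2  — 2 already seen; the sequence cycles without reaching 1.

not base-7 happy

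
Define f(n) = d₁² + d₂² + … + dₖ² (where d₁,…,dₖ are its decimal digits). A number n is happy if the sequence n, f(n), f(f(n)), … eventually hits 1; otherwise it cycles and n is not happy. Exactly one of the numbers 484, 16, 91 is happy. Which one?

91

484: 484 → 96 → 117 → 51 → 26 → 40 → 16 → 37 → 58 → 89 → 145 → 42 → 20 → 4 → 16  — repeats 16 (not happy)
16: 16 → 37 → 58 → 89 → 145 → 42 → 20 → 4 → 16  — repeats 16 (not happy)
91: 91 → 82 → 68 → 100 → 1  — reaches 1 (happy)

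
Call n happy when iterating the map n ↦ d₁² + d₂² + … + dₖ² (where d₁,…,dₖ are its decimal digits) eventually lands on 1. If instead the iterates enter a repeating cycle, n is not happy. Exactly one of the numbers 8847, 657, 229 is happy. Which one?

8847

8847: 8847 → 193 → 91 → 82 → 68 → 100 → 1  — reaches 1 (happy)
657: 657 → 110 → 2 → 4 → 16 → 37 → 58 → 89 → 145 → 42 → 20 → 4  — repeats 4 (not happy)
229: 229 → 89 → 145 → 42 → 20 → 4 → 16 → 37 → 58 → 89  — repeats 89 (not happy)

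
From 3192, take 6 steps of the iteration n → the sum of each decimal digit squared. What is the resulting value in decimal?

3192 → 3² + 1² + 9² + 2² = 9 + 1 + 81 + 4 = 95
95 → 9² + 5² = 81 + 25 = 106
106 → 1² + 0² + 6² = 1 + 0 + 36 = 37
37 → 3² + 7² = 9 + 49 = 58
58 → 5² + 8² = 25 + 64 = 89
89 → 8² + 9² = 64 + 81 = 145

145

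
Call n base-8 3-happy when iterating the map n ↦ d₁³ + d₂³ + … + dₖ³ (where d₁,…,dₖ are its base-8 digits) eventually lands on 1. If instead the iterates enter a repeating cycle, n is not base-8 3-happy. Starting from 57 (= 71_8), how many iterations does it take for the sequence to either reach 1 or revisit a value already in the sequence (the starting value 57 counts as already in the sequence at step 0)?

11

57 = (7,1)_8 → 7³ + 1³ = 343 + 1 = 344
344 = (5,3,0)_8 → 5³ + 3³ + 0³ = 125 + 27 + 0 = 152
152 = (2,3,0)_8 → 2³ + 3³ + 0³ = 8 + 27 + 0 = 35
35 = (4,3)_8 → 4³ + 3³ = 64 + 27 = 91
91 = (1,3,3)_8 → 1³ + 3³ + 3³ = 1 + 27 + 27 = 55
55 = (6,7)_8 → 6³ + 7³ = 216 + 343 = 559
559 = (1,0,5,7)_8 → 1³ + 0³ + 5³ + 7³ = 1 + 0 + 125 + 343 = 469
469 = (7,2,5)_8 → 7³ + 2³ + 5³ = 343 + 8 + 125 = 476
476 = (7,3,4)_8 → 7³ + 3³ + 4³ = 343 + 27 + 64 = 434
434 = (6,6,2)_8 → 6³ + 6³ + 2³ = 216 + 216 + 8 = 440
440 = (6,7,0)_8 → 6³ + 7³ + 0³ = 216 + 343 + 0 = 559  — 559 repeats.
That took 11 steps.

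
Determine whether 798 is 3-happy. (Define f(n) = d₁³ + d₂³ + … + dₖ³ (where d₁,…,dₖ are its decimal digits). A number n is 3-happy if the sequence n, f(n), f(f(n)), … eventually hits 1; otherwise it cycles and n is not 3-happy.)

not 3-happy

798 → 7³ + 9³ + 8³ = 1584
1584 → 1³ + 5³ + 8³ + 4³ = 702
702 → 7³ + 0³ + 2³ = 351
351 → 3³ + 5³ + 1³ = 153
153 → 1³ + 5³ + 3³ = 153  — 153 already seen; the sequence cycles without reaching 1.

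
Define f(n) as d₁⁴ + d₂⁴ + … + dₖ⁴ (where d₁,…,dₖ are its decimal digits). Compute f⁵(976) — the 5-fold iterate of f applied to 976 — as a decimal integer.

976 → 9⁴ + 7⁴ + 6⁴ = 6561 + 2401 + 1296 = 10258
10258 → 1⁴ + 0⁴ + 2⁴ + 5⁴ + 8⁴ = 1 + 0 + 16 + 625 + 4096 = 4738
4738 → 4⁴ + 7⁴ + 3⁴ + 8⁴ = 256 + 2401 + 81 + 4096 = 6834
6834 → 6⁴ + 8⁴ + 3⁴ + 4⁴ = 1296 + 4096 + 81 + 256 = 5729
5729 → 5⁴ + 7⁴ + 2⁴ + 9⁴ = 625 + 2401 + 16 + 6561 = 9603

9603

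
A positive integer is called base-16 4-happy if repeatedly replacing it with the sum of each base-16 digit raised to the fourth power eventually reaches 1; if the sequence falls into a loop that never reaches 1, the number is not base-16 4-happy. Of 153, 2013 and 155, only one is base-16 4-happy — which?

2013

153: 153 → 13122 → 434 → 14658 → 6914 → 14658  — repeats 14658 (not base-16 4-happy)
2013: 2013 → 59523 → 46689 → 17234 → 978 → 28658 → 102562 → 16578 → 21008 → 642 → 4128 → 17 → 2 → 16 → 1  — reaches 1 (base-16 4-happy)
155: 155 → 21202 → 29218 → 2449 → 13123 → 499 → 50707 → 22114 → 3233 → 30737 → 6499 → 7939 → 50707  — repeats 50707 (not base-16 4-happy)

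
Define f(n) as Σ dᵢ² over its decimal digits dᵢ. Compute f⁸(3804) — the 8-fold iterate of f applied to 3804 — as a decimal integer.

58

3804 → 3² + 8² + 0² + 4² = 89
89 → 8² + 9² = 145
145 → 1² + 4² + 5² = 42
42 → 4² + 2² = 20
20 → 2² + 0² = 4
4 → 4² = 16
16 → 1² + 6² = 37
37 → 3² + 7² = 58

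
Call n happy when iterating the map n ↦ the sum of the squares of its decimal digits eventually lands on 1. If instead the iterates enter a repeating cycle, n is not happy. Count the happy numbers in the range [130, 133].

2

130: 130 → 10 → 1  — happy
131: 131 → 11 → 2 → 4 → 16 → 37 → 58 → 89 → 145 → 42 → 20 → 4  — not happy
132: 132 → 14 → 17 → 50 → 25 → 29 → 85 → 89 → 145 → 42 → 20 → 4 → 16 → 37 → 58 → 89  — not happy
133: 133 → 19 → 82 → 68 → 100 → 1  — happy
happy: 130, 133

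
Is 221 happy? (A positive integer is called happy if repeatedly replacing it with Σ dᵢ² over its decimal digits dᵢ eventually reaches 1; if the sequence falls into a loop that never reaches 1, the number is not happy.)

221 → 2² + 2² + 1² = 9
9 → 9² = 81
81 → 8² + 1² = 65
65 → 6² + 5² = 61
61 → 6² + 1² = 37
37 → 3² + 7² = 58
58 → 5² + 8² = 89
89 → 8² + 9² = 145
145 → 1² + 4² + 5² = 42
42 → 4² + 2² = 20
20 → 2² + 0² = 4
4 → 4² = 16
16 → 1² + 6² = 37  — 37 already seen; the sequence cycles without reaching 1.

not happy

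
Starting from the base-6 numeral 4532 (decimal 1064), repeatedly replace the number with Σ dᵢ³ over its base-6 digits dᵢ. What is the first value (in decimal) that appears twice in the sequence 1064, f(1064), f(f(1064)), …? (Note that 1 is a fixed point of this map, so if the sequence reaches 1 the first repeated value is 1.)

1064 = (4,5,3,2)_6 → 4³ + 5³ + 3³ + 2³ = 64 + 125 + 27 + 8 = 224
224 = (1,0,1,2)_6 → 1³ + 0³ + 1³ + 2³ = 1 + 0 + 1 + 8 = 10
10 = (1,4)_6 → 1³ + 4³ = 1 + 64 = 65
65 = (1,4,5)_6 → 1³ + 4³ + 5³ = 1 + 64 + 125 = 190
190 = (5,1,4)_6 → 5³ + 1³ + 4³ = 125 + 1 + 64 = 190  — 190 already appeared earlier.

190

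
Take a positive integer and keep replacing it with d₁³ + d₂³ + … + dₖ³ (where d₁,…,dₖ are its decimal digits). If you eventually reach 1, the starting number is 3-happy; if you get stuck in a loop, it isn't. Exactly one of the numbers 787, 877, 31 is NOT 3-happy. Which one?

787: 787 → 1198 → 1243 → 100 → 1  — reaches 1 (3-happy)
877: 877 → 1198 → 1243 → 100 → 1  — reaches 1 (3-happy)
31: 31 → 28 → 520 → 133 → 55 → 250 → 133  — repeats 133 (not 3-happy)

31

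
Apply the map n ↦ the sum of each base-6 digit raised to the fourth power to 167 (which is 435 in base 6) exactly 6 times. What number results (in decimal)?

978

167 = (4,3,5)_6 → 962
962 = (4,2,4,2)_6 → 544
544 = (2,3,0,4)_6 → 353
353 = (1,3,4,5)_6 → 963
963 = (4,2,4,3)_6 → 609
609 = (2,4,5,3)_6 → 978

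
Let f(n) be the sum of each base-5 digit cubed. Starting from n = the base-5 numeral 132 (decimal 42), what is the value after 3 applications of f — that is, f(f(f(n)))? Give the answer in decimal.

8

42 = (1,3,2)_5 → 1³ + 3³ + 2³ = 1 + 27 + 8 = 36
36 = (1,2,1)_5 → 1³ + 2³ + 1³ = 1 + 8 + 1 = 10
10 = (2,0)_5 → 2³ + 0³ = 8 + 0 = 8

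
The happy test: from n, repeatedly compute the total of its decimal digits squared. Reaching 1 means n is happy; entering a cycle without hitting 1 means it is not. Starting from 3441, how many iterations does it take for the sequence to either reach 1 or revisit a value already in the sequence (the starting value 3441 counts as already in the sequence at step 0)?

9

3441 → 3² + 4² + 4² + 1² = 42
42 → 4² + 2² = 20
20 → 2² + 0² = 4
4 → 4² = 16
16 → 1² + 6² = 37
37 → 3² + 7² = 58
58 → 5² + 8² = 89
89 → 8² + 9² = 145
145 → 1² + 4² + 5² = 42  — 42 repeats.
That took 9 steps.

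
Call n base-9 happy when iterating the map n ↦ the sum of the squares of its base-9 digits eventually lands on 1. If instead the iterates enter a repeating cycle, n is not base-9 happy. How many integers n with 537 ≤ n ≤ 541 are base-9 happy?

1

537: 537 → 97 → 51 → 61 → 85 → 17 → 65 → 53 → 89 → 65  — not base-9 happy
538: 538 → 110 → 14 → 26 → 68 → 74 → 68  — not base-9 happy
539: 539 → 125 → 81 → 1  — base-9 happy
540: 540 → 72 → 64 → 50 → 50  — not base-9 happy
541: 541 → 73 → 65 → 53 → 89 → 65  — not base-9 happy
base-9 happy: 539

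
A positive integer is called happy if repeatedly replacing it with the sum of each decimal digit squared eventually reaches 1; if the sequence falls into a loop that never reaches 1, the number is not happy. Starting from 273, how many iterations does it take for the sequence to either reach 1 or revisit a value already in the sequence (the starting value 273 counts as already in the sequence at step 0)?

11

273 → 62
62 → 40
40 → 16
16 → 37
37 → 58
58 → 89
89 → 145
145 → 42
42 → 20
20 → 4
4 → 16  — 16 repeats.
That took 11 steps.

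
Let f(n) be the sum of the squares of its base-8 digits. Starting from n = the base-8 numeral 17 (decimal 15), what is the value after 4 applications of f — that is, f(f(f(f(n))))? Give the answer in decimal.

10

15 = (1,7)_8 → 50
50 = (6,2)_8 → 40
40 = (5,0)_8 → 25
25 = (3,1)_8 → 10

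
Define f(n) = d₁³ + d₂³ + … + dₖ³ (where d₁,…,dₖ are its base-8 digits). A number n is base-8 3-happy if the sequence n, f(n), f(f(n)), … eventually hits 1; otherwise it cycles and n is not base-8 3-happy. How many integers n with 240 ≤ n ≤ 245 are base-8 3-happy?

240: 240 → 243 → 270 → 281 → 92 → 92  (repeats 92)
241: 241 → 244 → 307 → 307  (repeats 307)
242: 242 → 251 → 397 → 342 → 349 → 277 → 197 → 152 → 35 → 91 → 55 → 559 → 469 → 476 → 434 → 440 → 559  (repeats 559)
243: 243 → 270 → 281 → 92 → 92  (repeats 92)
244: 244 → 307 → 307  (repeats 307)
245: 245 → 368 → 341 → 258 → 72 → 2 → 8 → 1  (reaches 1)
base-8 3-happy: 245

1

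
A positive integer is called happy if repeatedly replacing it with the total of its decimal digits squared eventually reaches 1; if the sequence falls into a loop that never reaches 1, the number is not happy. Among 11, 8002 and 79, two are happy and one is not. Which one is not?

11

11: 11 → 2 → 4 → 16 → 37 → 58 → 89 → 145 → 42 → 20 → 4  — repeats 4 (not happy)
8002: 8002 → 68 → 100 → 1  — reaches 1 (happy)
79: 79 → 130 → 10 → 1  — reaches 1 (happy)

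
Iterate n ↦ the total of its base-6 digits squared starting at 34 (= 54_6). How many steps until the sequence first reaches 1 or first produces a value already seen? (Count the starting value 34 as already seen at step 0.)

9

34 = (5,4)_6 → 5² + 4² = 41
41 = (1,0,5)_6 → 1² + 0² + 5² = 26
26 = (4,2)_6 → 4² + 2² = 20
20 = (3,2)_6 → 3² + 2² = 13
13 = (2,1)_6 → 2² + 1² = 5
5 = (5)_6 → 5² = 25
25 = (4,1)_6 → 4² + 1² = 17
17 = (2,5)_6 → 2² + 5² = 29
29 = (4,5)_6 → 4² + 5² = 41  — 41 repeats.
That took 9 steps.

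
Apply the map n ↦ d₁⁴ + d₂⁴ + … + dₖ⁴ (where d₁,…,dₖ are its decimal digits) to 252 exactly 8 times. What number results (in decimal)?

4514

252 → 2⁴ + 5⁴ + 2⁴ = 16 + 625 + 16 = 657
657 → 6⁴ + 5⁴ + 7⁴ = 1296 + 625 + 2401 = 4322
4322 → 4⁴ + 3⁴ + 2⁴ + 2⁴ = 256 + 81 + 16 + 16 = 369
369 → 3⁴ + 6⁴ + 9⁴ = 81 + 1296 + 6561 = 7938
7938 → 7⁴ + 9⁴ + 3⁴ + 8⁴ = 2401 + 6561 + 81 + 4096 = 13139
13139 → 1⁴ + 3⁴ + 1⁴ + 3⁴ + 9⁴ = 1 + 81 + 1 + 81 + 6561 = 6725
6725 → 6⁴ + 7⁴ + 2⁴ + 5⁴ = 1296 + 2401 + 16 + 625 = 4338
4338 → 4⁴ + 3⁴ + 3⁴ + 8⁴ = 256 + 81 + 81 + 4096 = 4514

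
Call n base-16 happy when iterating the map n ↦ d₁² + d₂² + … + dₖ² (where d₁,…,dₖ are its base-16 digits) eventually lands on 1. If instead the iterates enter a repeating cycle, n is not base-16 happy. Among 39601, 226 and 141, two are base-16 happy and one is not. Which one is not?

226

39601: 39601 → 303 → 230 → 232 → 260 → 17 → 2 → 4 → 16 → 1  — reaches 1 (base-16 happy)
226: 226 → 200 → 208 → 169 → 181 → 146 → 85 → 50 → 13 → 169  — repeats 169 (not base-16 happy)
141: 141 → 233 → 277 → 27 → 122 → 149 → 106 → 136 → 128 → 64 → 16 → 1  — reaches 1 (base-16 happy)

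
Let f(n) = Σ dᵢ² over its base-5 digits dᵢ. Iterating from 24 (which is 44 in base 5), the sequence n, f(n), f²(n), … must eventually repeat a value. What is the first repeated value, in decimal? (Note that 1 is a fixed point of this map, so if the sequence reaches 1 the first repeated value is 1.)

24 = (4,4)_5 → 32
32 = (1,1,2)_5 → 6
6 = (1,1)_5 → 2
2 = (2)_5 → 4
4 = (4)_5 → 16
16 = (3,1)_5 → 10
10 = (2,0)_5 → 4  — 4 already appeared earlier.

4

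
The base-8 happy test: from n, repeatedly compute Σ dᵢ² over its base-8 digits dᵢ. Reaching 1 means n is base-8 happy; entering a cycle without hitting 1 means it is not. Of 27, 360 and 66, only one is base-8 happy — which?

27

27: 27 → 18 → 8 → 1  — reaches 1 (base-8 happy)
360: 360 → 50 → 40 → 25 → 10 → 5 → 25  — repeats 25 (not base-8 happy)
66: 66 → 5 → 25 → 10 → 5  — repeats 5 (not base-8 happy)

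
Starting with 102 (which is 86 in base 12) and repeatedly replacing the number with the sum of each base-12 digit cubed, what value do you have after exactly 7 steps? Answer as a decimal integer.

102 = (8,6)_12 → 728
728 = (5,0,8)_12 → 637
637 = (4,5,1)_12 → 190
190 = (1,3,10)_12 → 1028
1028 = (7,1,8)_12 → 856
856 = (5,11,4)_12 → 1520
1520 = (10,6,8)_12 → 1728

1728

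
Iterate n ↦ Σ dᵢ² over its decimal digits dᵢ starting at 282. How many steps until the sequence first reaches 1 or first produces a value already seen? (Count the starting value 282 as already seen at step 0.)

282 → 2² + 8² + 2² = 4 + 64 + 4 = 72
72 → 7² + 2² = 49 + 4 = 53
53 → 5² + 3² = 25 + 9 = 34
34 → 3² + 4² = 9 + 16 = 25
25 → 2² + 5² = 4 + 25 = 29
29 → 2² + 9² = 4 + 81 = 85
85 → 8² + 5² = 64 + 25 = 89
89 → 8² + 9² = 64 + 81 = 145
145 → 1² + 4² + 5² = 1 + 16 + 25 = 42
42 → 4² + 2² = 16 + 4 = 20
20 → 2² + 0² = 4 + 0 = 4
4 → 4² = 16
16 → 1² + 6² = 1 + 36 = 37
37 → 3² + 7² = 9 + 49 = 58
58 → 5² + 8² = 25 + 64 = 89  — 89 repeats.
That took 15 steps.

15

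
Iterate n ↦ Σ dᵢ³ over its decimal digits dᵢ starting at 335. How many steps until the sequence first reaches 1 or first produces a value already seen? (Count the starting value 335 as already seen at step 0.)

4

335 → 3³ + 3³ + 5³ = 179
179 → 1³ + 7³ + 9³ = 1073
1073 → 1³ + 0³ + 7³ + 3³ = 371
371 → 3³ + 7³ + 1³ = 371  — 371 repeats.
That took 4 steps.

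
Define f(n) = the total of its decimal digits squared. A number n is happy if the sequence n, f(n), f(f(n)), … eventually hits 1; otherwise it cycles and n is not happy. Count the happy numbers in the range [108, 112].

1

108: 108 → 65 → 61 → 37 → 58 → 89 → 145 → 42 → 20 → 4 → 16 → 37  — not happy
109: 109 → 82 → 68 → 100 → 1  — happy
110: 110 → 2 → 4 → 16 → 37 → 58 → 89 → 145 → 42 → 20 → 4  — not happy
111: 111 → 3 → 9 → 81 → 65 → 61 → 37 → 58 → 89 → 145 → 42 → 20 → 4 → 16 → 37  — not happy
112: 112 → 6 → 36 → 45 → 41 → 17 → 50 → 25 → 29 → 85 → 89 → 145 → 42 → 20 → 4 → 16 → 37 → 58 → 89  — not happy
happy: 109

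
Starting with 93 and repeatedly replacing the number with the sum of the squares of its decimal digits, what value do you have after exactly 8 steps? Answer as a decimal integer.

145

93 → 9² + 3² = 90
90 → 9² + 0² = 81
81 → 8² + 1² = 65
65 → 6² + 5² = 61
61 → 6² + 1² = 37
37 → 3² + 7² = 58
58 → 5² + 8² = 89
89 → 8² + 9² = 145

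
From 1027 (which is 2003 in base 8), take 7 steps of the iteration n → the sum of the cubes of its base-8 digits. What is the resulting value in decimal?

434

1027 = (2,0,0,3)_8 → 2³ + 0³ + 0³ + 3³ = 8 + 0 + 0 + 27 = 35
35 = (4,3)_8 → 4³ + 3³ = 64 + 27 = 91
91 = (1,3,3)_8 → 1³ + 3³ + 3³ = 1 + 27 + 27 = 55
55 = (6,7)_8 → 6³ + 7³ = 216 + 343 = 559
559 = (1,0,5,7)_8 → 1³ + 0³ + 5³ + 7³ = 1 + 0 + 125 + 343 = 469
469 = (7,2,5)_8 → 7³ + 2³ + 5³ = 343 + 8 + 125 = 476
476 = (7,3,4)_8 → 7³ + 3³ + 4³ = 343 + 27 + 64 = 434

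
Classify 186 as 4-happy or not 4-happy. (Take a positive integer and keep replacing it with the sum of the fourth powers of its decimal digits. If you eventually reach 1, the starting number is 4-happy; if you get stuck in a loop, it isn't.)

186 → 1⁴ + 8⁴ + 6⁴ = 1 + 4096 + 1296 = 5393
5393 → 5⁴ + 3⁴ + 9⁴ + 3⁴ = 625 + 81 + 6561 + 81 = 7348
7348 → 7⁴ + 3⁴ + 4⁴ + 8⁴ = 2401 + 81 + 256 + 4096 = 6834
6834 → 6⁴ + 8⁴ + 3⁴ + 4⁴ = 1296 + 4096 + 81 + 256 = 5729
5729 → 5⁴ + 7⁴ + 2⁴ + 9⁴ = 625 + 2401 + 16 + 6561 = 9603
9603 → 9⁴ + 6⁴ + 0⁴ + 3⁴ = 6561 + 1296 + 0 + 81 = 7938
7938 → 7⁴ + 9⁴ + 3⁴ + 8⁴ = 2401 + 6561 + 81 + 4096 = 13139
13139 → 1⁴ + 3⁴ + 1⁴ + 3⁴ + 9⁴ = 1 + 81 + 1 + 81 + 6561 = 6725
6725 → 6⁴ + 7⁴ + 2⁴ + 5⁴ = 1296 + 2401 + 16 + 625 = 4338
4338 → 4⁴ + 3⁴ + 3⁴ + 8⁴ = 256 + 81 + 81 + 4096 = 4514
4514 → 4⁴ + 5⁴ + 1⁴ + 4⁴ = 256 + 625 + 1 + 256 = 1138
1138 → 1⁴ + 1⁴ + 3⁴ + 8⁴ = 1 + 1 + 81 + 4096 = 4179
4179 → 4⁴ + 1⁴ + 7⁴ + 9⁴ = 256 + 1 + 2401 + 6561 = 9219
9219 → 9⁴ + 2⁴ + 1⁴ + 9⁴ = 6561 + 16 + 1 + 6561 = 13139  — 13139 already seen; the sequence cycles without reaching 1.

not 4-happy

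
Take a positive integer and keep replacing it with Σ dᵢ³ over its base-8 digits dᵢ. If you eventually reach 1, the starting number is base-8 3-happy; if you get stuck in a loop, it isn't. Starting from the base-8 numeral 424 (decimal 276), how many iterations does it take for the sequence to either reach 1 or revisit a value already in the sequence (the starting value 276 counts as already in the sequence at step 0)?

5

276 = (4,2,4)_8 → 4³ + 2³ + 4³ = 64 + 8 + 64 = 136
136 = (2,1,0)_8 → 2³ + 1³ + 0³ = 8 + 1 + 0 = 9
9 = (1,1)_8 → 1³ + 1³ = 1 + 1 = 2
2 = (2)_8 → 2³ = 8
8 = (1,0)_8 → 1³ + 0³ = 1 + 0 = 1  — reached 1.
That took 5 steps.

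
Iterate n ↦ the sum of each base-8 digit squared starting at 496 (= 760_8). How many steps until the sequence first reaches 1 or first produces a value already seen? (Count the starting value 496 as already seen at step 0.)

496 = (7,6,0)_8 → 7² + 6² + 0² = 85
85 = (1,2,5)_8 → 1² + 2² + 5² = 30
30 = (3,6)_8 → 3² + 6² = 45
45 = (5,5)_8 → 5² + 5² = 50
50 = (6,2)_8 → 6² + 2² = 40
40 = (5,0)_8 → 5² + 0² = 25
25 = (3,1)_8 → 3² + 1² = 10
10 = (1,2)_8 → 1² + 2² = 5
5 = (5)_8 → 5² = 25  — 25 repeats.
That took 9 steps.

9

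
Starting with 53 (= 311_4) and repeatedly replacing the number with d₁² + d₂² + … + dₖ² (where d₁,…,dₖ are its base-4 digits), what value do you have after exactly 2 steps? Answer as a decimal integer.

53 = (3,1,1)_4 → 3² + 1² + 1² = 9 + 1 + 1 = 11
11 = (2,3)_4 → 2² + 3² = 4 + 9 = 13

13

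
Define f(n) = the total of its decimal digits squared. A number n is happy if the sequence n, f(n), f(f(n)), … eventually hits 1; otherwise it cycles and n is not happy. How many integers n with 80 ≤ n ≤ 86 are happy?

2

80: 80 → 64 → 52 → 29 → 85 → 89 → 145 → 42 → 20 → 4 → 16 → 37 → 58 → 89  (repeats 89)
81: 81 → 65 → 61 → 37 → 58 → 89 → 145 → 42 → 20 → 4 → 16 → 37  (repeats 37)
82: 82 → 68 → 100 → 1  (reaches 1)
83: 83 → 73 → 58 → 89 → 145 → 42 → 20 → 4 → 16 → 37 → 58  (repeats 58)
84: 84 → 80 → 64 → 52 → 29 → 85 → 89 → 145 → 42 → 20 → 4 → 16 → 37 → 58 → 89  (repeats 89)
85: 85 → 89 → 145 → 42 → 20 → 4 → 16 → 37 → 58 → 89  (repeats 89)
86: 86 → 100 → 1  (reaches 1)
happy: 82, 86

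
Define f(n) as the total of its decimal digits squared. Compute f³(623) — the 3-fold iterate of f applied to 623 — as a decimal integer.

623 → 6² + 2² + 3² = 49
49 → 4² + 9² = 97
97 → 9² + 7² = 130

130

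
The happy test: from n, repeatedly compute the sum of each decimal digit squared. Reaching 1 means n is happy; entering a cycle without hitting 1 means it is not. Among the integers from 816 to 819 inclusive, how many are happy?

816: 816 → 101 → 2 → 4 → 16 → 37 → 58 → 89 → 145 → 42 → 20 → 4  — not happy
817: 817 → 114 → 18 → 65 → 61 → 37 → 58 → 89 → 145 → 42 → 20 → 4 → 16 → 37  — not happy
818: 818 → 129 → 86 → 100 → 1  — happy
819: 819 → 146 → 53 → 34 → 25 → 29 → 85 → 89 → 145 → 42 → 20 → 4 → 16 → 37 → 58 → 89  — not happy
happy: 818

1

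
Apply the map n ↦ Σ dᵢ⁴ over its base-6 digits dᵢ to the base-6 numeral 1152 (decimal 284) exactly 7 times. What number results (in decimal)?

179

284 = (1,1,5,2)_6 → 1⁴ + 1⁴ + 5⁴ + 2⁴ = 643
643 = (2,5,5,1)_6 → 2⁴ + 5⁴ + 5⁴ + 1⁴ = 1267
1267 = (5,5,1,1)_6 → 5⁴ + 5⁴ + 1⁴ + 1⁴ = 1252
1252 = (5,4,4,4)_6 → 5⁴ + 4⁴ + 4⁴ + 4⁴ = 1393
1393 = (1,0,2,4,1)_6 → 1⁴ + 0⁴ + 2⁴ + 4⁴ + 1⁴ = 274
274 = (1,1,3,4)_6 → 1⁴ + 1⁴ + 3⁴ + 4⁴ = 339
339 = (1,3,2,3)_6 → 1⁴ + 3⁴ + 2⁴ + 3⁴ = 179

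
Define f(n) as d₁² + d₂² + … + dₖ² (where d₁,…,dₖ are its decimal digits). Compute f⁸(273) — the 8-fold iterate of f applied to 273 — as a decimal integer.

42

273 → 2² + 7² + 3² = 62
62 → 6² + 2² = 40
40 → 4² + 0² = 16
16 → 1² + 6² = 37
37 → 3² + 7² = 58
58 → 5² + 8² = 89
89 → 8² + 9² = 145
145 → 1² + 4² + 5² = 42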